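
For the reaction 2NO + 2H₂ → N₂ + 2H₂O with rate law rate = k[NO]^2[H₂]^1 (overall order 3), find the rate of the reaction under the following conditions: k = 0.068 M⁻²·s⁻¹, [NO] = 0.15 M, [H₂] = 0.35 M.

0.0005355 M/s

Step 1: The rate law is rate = k[NO]^2[H₂]^1, overall order = 2+1 = 3
Step 2: Substitute values: rate = 0.068 × (0.15)^2 × (0.35)^1
Step 3: rate = 0.068 × 0.0225 × 0.35 = 0.0005355 M/s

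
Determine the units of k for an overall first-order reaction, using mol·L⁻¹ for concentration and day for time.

day⁻¹

Step 1: For overall order n, rate = k × (concentration)^n.
Step 2: Rate has units mol·L⁻¹·day⁻¹; concentration term has units (mol·L⁻¹)^1.
Step 3: k = rate / (concentration)^n, so units of k = (mol·L⁻¹)^(1-1)·day⁻¹ = day⁻¹.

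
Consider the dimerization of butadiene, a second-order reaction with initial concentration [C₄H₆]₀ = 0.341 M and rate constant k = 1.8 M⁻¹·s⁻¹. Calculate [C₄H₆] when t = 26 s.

0.02011 M

Step 1: For a second-order reaction: 1/[C₄H₆] = 1/[C₄H₆]₀ + kt
Step 2: 1/[C₄H₆] = 1/0.341 + 1.8 × 26
Step 3: 1/[C₄H₆] = 2.933 + 46.8 = 49.73
Step 4: [C₄H₆] = 1/49.73 = 0.02011 M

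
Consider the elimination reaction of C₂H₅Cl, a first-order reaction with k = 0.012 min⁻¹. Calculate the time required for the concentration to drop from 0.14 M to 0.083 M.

43.57 min

Step 1: For first-order: t = ln([C₂H₅Cl]₀/[C₂H₅Cl])/k
Step 2: t = ln(0.14/0.083)/0.012
Step 3: t = ln(1.687)/0.012
Step 4: t = 0.5228/0.012 = 43.57 min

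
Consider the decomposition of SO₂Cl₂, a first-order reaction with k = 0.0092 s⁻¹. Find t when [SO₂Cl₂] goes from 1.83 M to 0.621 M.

117.5 s

Step 1: For first-order: t = ln([SO₂Cl₂]₀/[SO₂Cl₂])/k
Step 2: t = ln(1.83/0.621)/0.0092
Step 3: t = ln(2.947)/0.0092
Step 4: t = 1.081/0.0092 = 117.5 s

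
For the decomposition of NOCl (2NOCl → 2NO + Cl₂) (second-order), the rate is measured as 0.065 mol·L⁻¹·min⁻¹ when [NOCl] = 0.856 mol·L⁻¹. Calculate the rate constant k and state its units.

0.08871 (mol·L⁻¹)⁻¹·min⁻¹

Step 1: rate = k[NOCl]^2, so k = rate / [NOCl]^2.
Step 2: k = 0.065 / (0.856)^2 = 0.065 / 0.7327.
Step 3: k = 0.08871 (mol·L⁻¹)⁻¹·min⁻¹.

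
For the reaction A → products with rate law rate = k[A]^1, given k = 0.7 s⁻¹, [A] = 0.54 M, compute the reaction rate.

0.378 M/s

Step 1: Identify the rate law: rate = k[A]^1
Step 2: Substitute values: rate = 0.7 × (0.54)^1
Step 3: Calculate: rate = 0.7 × 0.54 = 0.378 M/s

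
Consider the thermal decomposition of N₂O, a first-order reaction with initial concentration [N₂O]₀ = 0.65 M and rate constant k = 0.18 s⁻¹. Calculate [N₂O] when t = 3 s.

0.3788 M

Step 1: For a first-order reaction: [N₂O] = [N₂O]₀ × e^(-kt)
Step 2: [N₂O] = 0.65 × e^(-0.18 × 3)
Step 3: [N₂O] = 0.65 × e^(-0.54)
Step 4: [N₂O] = 0.65 × 0.582748 = 0.3788 M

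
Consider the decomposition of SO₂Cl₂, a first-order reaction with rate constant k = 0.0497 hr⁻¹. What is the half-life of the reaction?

13.95 hr

Step 1: For a first-order reaction, t₁/₂ = ln(2)/k
Step 2: t₁/₂ = ln(2)/0.0497
Step 3: t₁/₂ = 0.6931/0.0497 = 13.95 hr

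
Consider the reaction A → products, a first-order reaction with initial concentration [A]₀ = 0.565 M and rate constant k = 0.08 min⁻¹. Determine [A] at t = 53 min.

0.00814 M

Step 1: For a first-order reaction: [A] = [A]₀ × e^(-kt)
Step 2: [A] = 0.565 × e^(-0.08 × 53)
Step 3: [A] = 0.565 × e^(-4.24)
Step 4: [A] = 0.565 × 0.0144076 = 0.00814 M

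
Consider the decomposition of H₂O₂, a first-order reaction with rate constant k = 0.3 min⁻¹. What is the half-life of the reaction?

2.31 min

Step 1: For a first-order reaction, t₁/₂ = ln(2)/k
Step 2: t₁/₂ = ln(2)/0.3
Step 3: t₁/₂ = 0.6931/0.3 = 2.31 min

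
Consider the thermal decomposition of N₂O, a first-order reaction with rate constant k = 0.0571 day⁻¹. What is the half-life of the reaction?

12.14 day

Step 1: For a first-order reaction, t₁/₂ = ln(2)/k
Step 2: t₁/₂ = ln(2)/0.0571
Step 3: t₁/₂ = 0.6931/0.0571 = 12.14 day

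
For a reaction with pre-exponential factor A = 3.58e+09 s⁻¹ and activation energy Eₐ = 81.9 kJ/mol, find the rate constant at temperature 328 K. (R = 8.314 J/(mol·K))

3.24e-04 s⁻¹

Step 1: Use the Arrhenius equation: k = A × exp(-Eₐ/RT)
Step 2: Convert Eₐ to J/mol: 81.9 kJ/mol = 81900 J/mol
Step 3: Calculate the exponent: -Eₐ/(RT) = -81900/(8.314 × 328) = -30.03309
Step 4: k = 3.58e+09 × exp(-30.03309)
Step 5: k = 3.58e+09 × 9.05305e-14 = 3.2410e-04 s⁻¹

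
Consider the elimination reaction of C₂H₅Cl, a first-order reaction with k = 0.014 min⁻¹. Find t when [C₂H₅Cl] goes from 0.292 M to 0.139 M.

53.02 min

Step 1: For first-order: t = ln([C₂H₅Cl]₀/[C₂H₅Cl])/k
Step 2: t = ln(0.292/0.139)/0.014
Step 3: t = ln(2.101)/0.014
Step 4: t = 0.7423/0.014 = 53.02 min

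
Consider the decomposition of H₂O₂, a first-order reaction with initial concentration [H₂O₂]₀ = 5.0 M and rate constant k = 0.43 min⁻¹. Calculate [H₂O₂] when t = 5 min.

0.5824 M

Step 1: For a first-order reaction: [H₂O₂] = [H₂O₂]₀ × e^(-kt)
Step 2: [H₂O₂] = 5.0 × e^(-0.43 × 5)
Step 3: [H₂O₂] = 5.0 × e^(-2.15)
Step 4: [H₂O₂] = 5.0 × 0.116484 = 0.5824 M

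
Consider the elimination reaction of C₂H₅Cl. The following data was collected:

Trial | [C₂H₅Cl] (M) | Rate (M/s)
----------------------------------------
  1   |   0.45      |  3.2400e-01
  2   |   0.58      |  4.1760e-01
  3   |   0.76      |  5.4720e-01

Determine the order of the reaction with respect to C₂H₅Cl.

first order (1)

Step 1: Compare trials to find order n where rate₂/rate₁ = ([C₂H₅Cl]₂/[C₂H₅Cl]₁)^n
Step 2: rate₂/rate₁ = 4.1760e-01/3.2400e-01 = 1.289
Step 3: [C₂H₅Cl]₂/[C₂H₅Cl]₁ = 0.58/0.45 = 1.289
Step 4: n = ln(1.289)/ln(1.289) = 1.00 ≈ 1
Step 5: The reaction is first order in C₂H₅Cl.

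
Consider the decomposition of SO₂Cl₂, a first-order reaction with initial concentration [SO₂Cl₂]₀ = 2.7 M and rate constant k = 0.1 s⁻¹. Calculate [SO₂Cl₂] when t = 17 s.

0.4932 M

Step 1: For a first-order reaction: [SO₂Cl₂] = [SO₂Cl₂]₀ × e^(-kt)
Step 2: [SO₂Cl₂] = 2.7 × e^(-0.1 × 17)
Step 3: [SO₂Cl₂] = 2.7 × e^(-1.7)
Step 4: [SO₂Cl₂] = 2.7 × 0.182684 = 0.4932 M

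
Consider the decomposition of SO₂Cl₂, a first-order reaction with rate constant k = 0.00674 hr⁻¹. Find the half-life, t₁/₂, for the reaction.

102.8 hr

Step 1: For a first-order reaction, t₁/₂ = ln(2)/k
Step 2: t₁/₂ = ln(2)/0.00674
Step 3: t₁/₂ = 0.6931/0.00674 = 102.8 hr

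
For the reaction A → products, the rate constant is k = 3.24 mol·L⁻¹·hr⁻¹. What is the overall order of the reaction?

zeroth order (0)

Step 1: The units of k for an nth-order reaction are (concentration)^(1-n)·(time)⁻¹.
Step 2: Here k has units mol·L⁻¹·hr⁻¹, so the concentration exponent is 1.
Step 3: 1 - n = 1 ⇒ n = 0. The reaction is zeroth order.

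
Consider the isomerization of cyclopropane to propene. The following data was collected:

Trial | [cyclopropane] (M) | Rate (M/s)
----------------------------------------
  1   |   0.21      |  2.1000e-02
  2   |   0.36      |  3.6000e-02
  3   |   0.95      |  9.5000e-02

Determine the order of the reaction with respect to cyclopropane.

first order (1)

Step 1: Compare trials to find order n where rate₂/rate₁ = ([cyclopropane]₂/[cyclopropane]₁)^n
Step 2: rate₂/rate₁ = 3.6000e-02/2.1000e-02 = 1.714
Step 3: [cyclopropane]₂/[cyclopropane]₁ = 0.36/0.21 = 1.714
Step 4: n = ln(1.714)/ln(1.714) = 1.00 ≈ 1
Step 5: The reaction is first order in cyclopropane.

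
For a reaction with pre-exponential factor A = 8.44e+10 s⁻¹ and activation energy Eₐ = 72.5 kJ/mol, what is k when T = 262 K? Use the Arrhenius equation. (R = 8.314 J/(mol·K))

2.96e-04 s⁻¹

Step 1: Use the Arrhenius equation: k = A × exp(-Eₐ/RT)
Step 2: Convert Eₐ to J/mol: 72.5 kJ/mol = 72500 J/mol
Step 3: Calculate the exponent: -Eₐ/(RT) = -72500/(8.314 × 262) = -33.28332
Step 4: k = 8.44e+10 × exp(-33.28332)
Step 5: k = 8.44e+10 × 3.50944e-15 = 2.9620e-04 s⁻¹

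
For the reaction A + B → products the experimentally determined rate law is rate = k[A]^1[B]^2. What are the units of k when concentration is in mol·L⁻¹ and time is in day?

(mol·L⁻¹)⁻²·day⁻¹

Step 1: Overall order = 1 + 2 = 3.
Step 2: rate has units mol·L⁻¹·day⁻¹; [A]^1[B]^2 has units (mol·L⁻¹)^3.
Step 3: k = rate/([A]^1[B]^2), so units of k = (mol·L⁻¹)^(1-3)·day⁻¹ = (mol·L⁻¹)⁻²·day⁻¹.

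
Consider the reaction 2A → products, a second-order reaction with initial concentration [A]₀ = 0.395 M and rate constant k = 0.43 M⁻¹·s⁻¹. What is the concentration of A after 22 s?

0.08339 M

Step 1: For a second-order reaction: 1/[A] = 1/[A]₀ + kt
Step 2: 1/[A] = 1/0.395 + 0.43 × 22
Step 3: 1/[A] = 2.532 + 9.46 = 11.99
Step 4: [A] = 1/11.99 = 0.08339 M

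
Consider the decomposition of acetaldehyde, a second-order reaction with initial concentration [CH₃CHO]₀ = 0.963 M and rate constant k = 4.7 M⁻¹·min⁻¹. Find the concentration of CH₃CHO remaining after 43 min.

0.004923 M

Step 1: For a second-order reaction: 1/[CH₃CHO] = 1/[CH₃CHO]₀ + kt
Step 2: 1/[CH₃CHO] = 1/0.963 + 4.7 × 43
Step 3: 1/[CH₃CHO] = 1.038 + 202.1 = 203.1
Step 4: [CH₃CHO] = 1/203.1 = 0.004923 M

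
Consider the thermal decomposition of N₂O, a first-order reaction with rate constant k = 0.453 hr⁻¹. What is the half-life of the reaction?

1.53 hr

Step 1: For a first-order reaction, t₁/₂ = ln(2)/k
Step 2: t₁/₂ = ln(2)/0.453
Step 3: t₁/₂ = 0.6931/0.453 = 1.53 hr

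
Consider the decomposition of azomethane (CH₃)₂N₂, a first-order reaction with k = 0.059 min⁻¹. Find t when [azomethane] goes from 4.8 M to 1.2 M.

23.5 min

Step 1: For first-order: t = ln([azomethane]₀/[azomethane])/k
Step 2: t = ln(4.8/1.2)/0.059
Step 3: t = ln(4)/0.059
Step 4: t = 1.386/0.059 = 23.5 min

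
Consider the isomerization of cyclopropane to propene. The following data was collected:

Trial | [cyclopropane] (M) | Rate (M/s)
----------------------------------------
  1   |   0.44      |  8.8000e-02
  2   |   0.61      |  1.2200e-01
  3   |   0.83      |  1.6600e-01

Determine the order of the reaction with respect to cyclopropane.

first order (1)

Step 1: Compare trials to find order n where rate₂/rate₁ = ([cyclopropane]₂/[cyclopropane]₁)^n
Step 2: rate₂/rate₁ = 1.2200e-01/8.8000e-02 = 1.386
Step 3: [cyclopropane]₂/[cyclopropane]₁ = 0.61/0.44 = 1.386
Step 4: n = ln(1.386)/ln(1.386) = 1.00 ≈ 1
Step 5: The reaction is first order in cyclopropane.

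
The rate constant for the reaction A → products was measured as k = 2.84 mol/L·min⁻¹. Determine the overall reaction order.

zeroth order (0)

Step 1: The units of k for an nth-order reaction are (concentration)^(1-n)·(time)⁻¹.
Step 2: Here k has units mol/L·min⁻¹, so the concentration exponent is 1.
Step 3: 1 - n = 1 ⇒ n = 0. The reaction is zeroth order.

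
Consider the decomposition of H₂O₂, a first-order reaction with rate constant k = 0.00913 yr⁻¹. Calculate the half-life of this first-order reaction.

75.92 yr

Step 1: For a first-order reaction, t₁/₂ = ln(2)/k
Step 2: t₁/₂ = ln(2)/0.00913
Step 3: t₁/₂ = 0.6931/0.00913 = 75.92 yr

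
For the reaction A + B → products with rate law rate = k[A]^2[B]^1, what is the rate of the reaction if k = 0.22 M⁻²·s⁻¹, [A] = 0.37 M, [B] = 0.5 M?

0.01506 M/s

Step 1: The rate law is rate = k[A]^2[B]^1
Step 2: Substitute: rate = 0.22 × (0.37)^2 × (0.5)^1
Step 3: rate = 0.22 × 0.1369 × 0.5 = 0.015059 M/s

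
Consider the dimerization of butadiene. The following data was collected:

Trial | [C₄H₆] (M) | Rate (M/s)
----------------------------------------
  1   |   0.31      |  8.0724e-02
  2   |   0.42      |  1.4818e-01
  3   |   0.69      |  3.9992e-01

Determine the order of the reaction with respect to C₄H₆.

second order (2)

Step 1: Compare trials to find order n where rate₂/rate₁ = ([C₄H₆]₂/[C₄H₆]₁)^n
Step 2: rate₂/rate₁ = 1.4818e-01/8.0724e-02 = 1.836
Step 3: [C₄H₆]₂/[C₄H₆]₁ = 0.42/0.31 = 1.355
Step 4: n = ln(1.836)/ln(1.355) = 2.00 ≈ 2
Step 5: The reaction is second order in C₄H₆.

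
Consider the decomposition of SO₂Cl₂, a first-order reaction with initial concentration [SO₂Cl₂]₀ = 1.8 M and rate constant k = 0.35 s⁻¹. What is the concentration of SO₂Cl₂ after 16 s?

0.006656 M

Step 1: For a first-order reaction: [SO₂Cl₂] = [SO₂Cl₂]₀ × e^(-kt)
Step 2: [SO₂Cl₂] = 1.8 × e^(-0.35 × 16)
Step 3: [SO₂Cl₂] = 1.8 × e^(-5.6)
Step 4: [SO₂Cl₂] = 1.8 × 0.00369786 = 0.006656 M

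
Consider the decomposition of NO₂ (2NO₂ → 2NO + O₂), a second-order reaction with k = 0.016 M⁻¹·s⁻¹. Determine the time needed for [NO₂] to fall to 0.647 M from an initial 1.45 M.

53.5 s

Step 1: For second-order: t = (1/[NO₂] - 1/[NO₂]₀)/k
Step 2: t = (1/0.647 - 1/1.45)/0.016
Step 3: t = (1.546 - 0.6897)/0.016
Step 4: t = 0.8559/0.016 = 53.5 s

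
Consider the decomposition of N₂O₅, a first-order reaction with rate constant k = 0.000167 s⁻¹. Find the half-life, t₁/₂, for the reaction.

4151 s

Step 1: For a first-order reaction, t₁/₂ = ln(2)/k
Step 2: t₁/₂ = ln(2)/0.000167
Step 3: t₁/₂ = 0.6931/0.000167 = 4151 s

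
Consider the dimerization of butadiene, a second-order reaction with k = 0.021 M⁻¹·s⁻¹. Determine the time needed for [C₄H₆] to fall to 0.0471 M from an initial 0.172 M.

734.2 s

Step 1: For second-order: t = (1/[C₄H₆] - 1/[C₄H₆]₀)/k
Step 2: t = (1/0.0471 - 1/0.172)/0.021
Step 3: t = (21.23 - 5.814)/0.021
Step 4: t = 15.42/0.021 = 734.2 s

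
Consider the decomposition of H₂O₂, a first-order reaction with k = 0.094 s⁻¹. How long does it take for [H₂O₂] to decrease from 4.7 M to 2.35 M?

7.374 s

Step 1: For first-order: t = ln([H₂O₂]₀/[H₂O₂])/k
Step 2: t = ln(4.7/2.35)/0.094
Step 3: t = ln(2)/0.094
Step 4: t = 0.6931/0.094 = 7.374 s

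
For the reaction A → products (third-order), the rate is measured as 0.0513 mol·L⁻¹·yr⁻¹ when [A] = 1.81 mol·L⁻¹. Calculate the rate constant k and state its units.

0.008651 (mol·L⁻¹)⁻²·yr⁻¹

Step 1: rate = k[A]^3, so k = rate / [A]^3.
Step 2: k = 0.0513 / (1.81)^3 = 0.0513 / 5.93.
Step 3: k = 0.008651 (mol·L⁻¹)⁻²·yr⁻¹.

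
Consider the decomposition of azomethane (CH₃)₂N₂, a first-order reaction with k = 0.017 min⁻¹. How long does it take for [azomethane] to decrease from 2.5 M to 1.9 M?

16.14 min

Step 1: For first-order: t = ln([azomethane]₀/[azomethane])/k
Step 2: t = ln(2.5/1.9)/0.017
Step 3: t = ln(1.316)/0.017
Step 4: t = 0.2744/0.017 = 16.14 min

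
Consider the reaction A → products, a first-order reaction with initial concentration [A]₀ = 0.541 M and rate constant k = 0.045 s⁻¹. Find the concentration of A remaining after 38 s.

0.09785 M

Step 1: For a first-order reaction: [A] = [A]₀ × e^(-kt)
Step 2: [A] = 0.541 × e^(-0.045 × 38)
Step 3: [A] = 0.541 × e^(-1.71)
Step 4: [A] = 0.541 × 0.180866 = 0.09785 M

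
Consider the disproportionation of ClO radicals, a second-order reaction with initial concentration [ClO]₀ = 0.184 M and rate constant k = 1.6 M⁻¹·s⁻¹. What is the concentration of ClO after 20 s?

0.02671 M

Step 1: For a second-order reaction: 1/[ClO] = 1/[ClO]₀ + kt
Step 2: 1/[ClO] = 1/0.184 + 1.6 × 20
Step 3: 1/[ClO] = 5.435 + 32 = 37.43
Step 4: [ClO] = 1/37.43 = 0.02671 M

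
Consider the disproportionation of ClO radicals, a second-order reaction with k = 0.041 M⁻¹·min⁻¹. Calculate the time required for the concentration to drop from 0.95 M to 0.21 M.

90.47 min

Step 1: For second-order: t = (1/[ClO] - 1/[ClO]₀)/k
Step 2: t = (1/0.21 - 1/0.95)/0.041
Step 3: t = (4.762 - 1.053)/0.041
Step 4: t = 3.709/0.041 = 90.47 min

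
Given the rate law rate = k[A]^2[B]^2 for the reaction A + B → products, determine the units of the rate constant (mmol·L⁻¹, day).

(mmol·L⁻¹)⁻³·day⁻¹

Step 1: Overall order = 2 + 2 = 4.
Step 2: rate has units mmol·L⁻¹·day⁻¹; [A]^2[B]^2 has units (mmol·L⁻¹)^4.
Step 3: k = rate/([A]^2[B]^2), so units of k = (mmol·L⁻¹)^(1-4)·day⁻¹ = (mmol·L⁻¹)⁻³·day⁻¹.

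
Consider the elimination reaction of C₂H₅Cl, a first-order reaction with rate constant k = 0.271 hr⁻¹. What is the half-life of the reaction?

2.558 hr

Step 1: For a first-order reaction, t₁/₂ = ln(2)/k
Step 2: t₁/₂ = ln(2)/0.271
Step 3: t₁/₂ = 0.6931/0.271 = 2.558 hr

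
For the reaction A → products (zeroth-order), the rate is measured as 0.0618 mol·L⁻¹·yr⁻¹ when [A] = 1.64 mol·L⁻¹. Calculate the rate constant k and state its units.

0.0618 mol·L⁻¹·yr⁻¹

Step 1: For a zeroth-order reaction, rate = k (independent of concentration).
Step 2: k = rate = 0.0618 mol·L⁻¹·yr⁻¹.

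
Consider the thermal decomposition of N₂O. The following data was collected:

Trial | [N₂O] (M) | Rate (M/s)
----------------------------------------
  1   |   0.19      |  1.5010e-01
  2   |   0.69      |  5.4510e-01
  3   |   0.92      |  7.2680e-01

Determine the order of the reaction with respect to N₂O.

first order (1)

Step 1: Compare trials to find order n where rate₂/rate₁ = ([N₂O]₂/[N₂O]₁)^n
Step 2: rate₂/rate₁ = 5.4510e-01/1.5010e-01 = 3.632
Step 3: [N₂O]₂/[N₂O]₁ = 0.69/0.19 = 3.632
Step 4: n = ln(3.632)/ln(3.632) = 1.00 ≈ 1
Step 5: The reaction is first order in N₂O.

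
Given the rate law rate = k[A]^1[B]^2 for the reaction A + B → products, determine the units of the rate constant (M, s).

M⁻²·s⁻¹

Step 1: Overall order = 1 + 2 = 3.
Step 2: rate has units M·s⁻¹; [A]^1[B]^2 has units M^3.
Step 3: k = rate/([A]^1[B]^2), so units of k = M^(1-3)·s⁻¹ = M⁻²·s⁻¹.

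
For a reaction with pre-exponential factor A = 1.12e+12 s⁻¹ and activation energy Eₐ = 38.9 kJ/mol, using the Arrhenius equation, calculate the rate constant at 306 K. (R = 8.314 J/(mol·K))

2.56e+05 s⁻¹

Step 1: Use the Arrhenius equation: k = A × exp(-Eₐ/RT)
Step 2: Convert Eₐ to J/mol: 38.9 kJ/mol = 38900 J/mol
Step 3: Calculate the exponent: -Eₐ/(RT) = -38900/(8.314 × 306) = -15.29038
Step 4: k = 1.12e+12 × exp(-15.29038)
Step 5: k = 1.12e+12 × 2.28809e-07 = 2.5627e+05 s⁻¹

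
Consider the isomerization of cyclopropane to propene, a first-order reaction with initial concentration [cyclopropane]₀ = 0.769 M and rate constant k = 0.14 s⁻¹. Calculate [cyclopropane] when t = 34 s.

0.006587 M

Step 1: For a first-order reaction: [cyclopropane] = [cyclopropane]₀ × e^(-kt)
Step 2: [cyclopropane] = 0.769 × e^(-0.14 × 34)
Step 3: [cyclopropane] = 0.769 × e^(-4.76)
Step 4: [cyclopropane] = 0.769 × 0.00856561 = 0.006587 M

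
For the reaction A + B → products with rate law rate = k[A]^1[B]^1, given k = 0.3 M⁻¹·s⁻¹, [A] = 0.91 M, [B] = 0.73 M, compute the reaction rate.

0.1993 M/s

Step 1: The rate law is rate = k[A]^1[B]^1
Step 2: Substitute: rate = 0.3 × (0.91)^1 × (0.73)^1
Step 3: rate = 0.3 × 0.91 × 0.73 = 0.19929 M/s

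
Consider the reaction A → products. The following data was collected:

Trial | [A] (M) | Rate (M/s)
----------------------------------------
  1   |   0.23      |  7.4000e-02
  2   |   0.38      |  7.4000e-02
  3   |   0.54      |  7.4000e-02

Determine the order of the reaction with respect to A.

zeroth order (0)

Step 1: Compare trials - when concentration changes, rate stays constant.
Step 2: rate₂/rate₁ = 7.4000e-02/7.4000e-02 = 1
Step 3: [A]₂/[A]₁ = 0.38/0.23 = 1.652
Step 4: Since rate ratio ≈ (conc ratio)^0, the reaction is zeroth order.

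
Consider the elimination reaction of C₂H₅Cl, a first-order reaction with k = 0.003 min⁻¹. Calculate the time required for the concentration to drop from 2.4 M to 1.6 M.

135.2 min

Step 1: For first-order: t = ln([C₂H₅Cl]₀/[C₂H₅Cl])/k
Step 2: t = ln(2.4/1.6)/0.003
Step 3: t = ln(1.5)/0.003
Step 4: t = 0.4055/0.003 = 135.2 min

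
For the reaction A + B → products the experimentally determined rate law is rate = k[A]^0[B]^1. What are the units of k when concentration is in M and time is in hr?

hr⁻¹

Step 1: Overall order = 0 + 1 = 1.
Step 2: rate has units M·hr⁻¹; [A]^0[B]^1 has units M^1.
Step 3: k = rate/([A]^0[B]^1), so units of k = M^(1-1)·hr⁻¹ = hr⁻¹.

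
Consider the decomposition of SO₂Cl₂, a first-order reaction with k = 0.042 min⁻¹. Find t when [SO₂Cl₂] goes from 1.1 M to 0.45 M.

21.28 min

Step 1: For first-order: t = ln([SO₂Cl₂]₀/[SO₂Cl₂])/k
Step 2: t = ln(1.1/0.45)/0.042
Step 3: t = ln(2.444)/0.042
Step 4: t = 0.8938/0.042 = 21.28 min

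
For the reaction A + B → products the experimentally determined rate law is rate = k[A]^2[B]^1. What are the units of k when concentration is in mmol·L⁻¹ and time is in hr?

(mmol·L⁻¹)⁻²·hr⁻¹

Step 1: Overall order = 2 + 1 = 3.
Step 2: rate has units mmol·L⁻¹·hr⁻¹; [A]^2[B]^1 has units (mmol·L⁻¹)^3.
Step 3: k = rate/([A]^2[B]^1), so units of k = (mmol·L⁻¹)^(1-3)·hr⁻¹ = (mmol·L⁻¹)⁻²·hr⁻¹.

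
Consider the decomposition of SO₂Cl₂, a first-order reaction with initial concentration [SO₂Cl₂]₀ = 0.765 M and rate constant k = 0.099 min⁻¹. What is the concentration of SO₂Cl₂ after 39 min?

0.0161 M

Step 1: For a first-order reaction: [SO₂Cl₂] = [SO₂Cl₂]₀ × e^(-kt)
Step 2: [SO₂Cl₂] = 0.765 × e^(-0.099 × 39)
Step 3: [SO₂Cl₂] = 0.765 × e^(-3.861)
Step 4: [SO₂Cl₂] = 0.765 × 0.0210469 = 0.0161 M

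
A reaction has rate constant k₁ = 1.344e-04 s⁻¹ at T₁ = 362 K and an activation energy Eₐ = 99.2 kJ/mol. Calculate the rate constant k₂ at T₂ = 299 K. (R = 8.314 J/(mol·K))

1.295e-07 s⁻¹

Step 1: Use the two-temperature Arrhenius form: ln(k₂/k₁) = -Eₐ/R × (1/T₂ - 1/T₁)
Step 2: Convert Eₐ to J/mol: 99.2 kJ/mol = 99200 J/mol
Step 3: 1/T₂ - 1/T₁ = 1/299 - 1/362 = 5.820507e-04 K⁻¹
Step 4: ln(k₂/k₁) = -99200/8.314 × 5.820507e-04 = -6.94484
Step 5: k₂ = k₁ × exp(-6.94484) = 1.344e-04 × 9.63594e-04 = 1.295e-07 s⁻¹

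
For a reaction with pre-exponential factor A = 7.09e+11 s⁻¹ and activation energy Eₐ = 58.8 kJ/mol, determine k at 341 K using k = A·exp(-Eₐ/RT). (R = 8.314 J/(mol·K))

6.97e+02 s⁻¹

Step 1: Use the Arrhenius equation: k = A × exp(-Eₐ/RT)
Step 2: Convert Eₐ to J/mol: 58.8 kJ/mol = 58800 J/mol
Step 3: Calculate the exponent: -Eₐ/(RT) = -58800/(8.314 × 341) = -20.74020
Step 4: k = 7.09e+11 × exp(-20.74020)
Step 5: k = 7.09e+11 × 9.83208e-10 = 6.9709e+02 s⁻¹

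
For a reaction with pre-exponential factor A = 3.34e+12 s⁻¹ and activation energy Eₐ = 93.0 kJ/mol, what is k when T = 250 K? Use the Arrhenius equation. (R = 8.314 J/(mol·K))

1.24e-07 s⁻¹

Step 1: Use the Arrhenius equation: k = A × exp(-Eₐ/RT)
Step 2: Convert Eₐ to J/mol: 93.0 kJ/mol = 93000 J/mol
Step 3: Calculate the exponent: -Eₐ/(RT) = -93000/(8.314 × 250) = -44.74381
Step 4: k = 3.34e+12 × exp(-44.74381)
Step 5: k = 3.34e+12 × 3.69837e-20 = 1.2353e-07 s⁻¹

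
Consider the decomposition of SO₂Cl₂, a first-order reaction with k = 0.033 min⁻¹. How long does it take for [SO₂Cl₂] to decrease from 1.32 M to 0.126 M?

71.19 min

Step 1: For first-order: t = ln([SO₂Cl₂]₀/[SO₂Cl₂])/k
Step 2: t = ln(1.32/0.126)/0.033
Step 3: t = ln(10.48)/0.033
Step 4: t = 2.349/0.033 = 71.19 min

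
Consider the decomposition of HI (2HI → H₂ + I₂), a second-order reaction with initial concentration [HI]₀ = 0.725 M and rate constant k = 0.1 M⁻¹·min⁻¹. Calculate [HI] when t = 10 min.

0.4203 M

Step 1: For a second-order reaction: 1/[HI] = 1/[HI]₀ + kt
Step 2: 1/[HI] = 1/0.725 + 0.1 × 10
Step 3: 1/[HI] = 1.379 + 1 = 2.379
Step 4: [HI] = 1/2.379 = 0.4203 M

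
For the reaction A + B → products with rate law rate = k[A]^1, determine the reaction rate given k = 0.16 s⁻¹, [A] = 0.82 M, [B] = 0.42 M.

0.1312 M/s

Step 1: The rate law is rate = k[A]^1
Step 2: Note that the rate does not depend on [B] (zero order in B).
Step 3: rate = 0.16 × (0.82)^1 = 0.1312 M/s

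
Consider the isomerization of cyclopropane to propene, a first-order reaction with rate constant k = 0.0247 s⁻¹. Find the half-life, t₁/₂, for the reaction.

28.06 s

Step 1: For a first-order reaction, t₁/₂ = ln(2)/k
Step 2: t₁/₂ = ln(2)/0.0247
Step 3: t₁/₂ = 0.6931/0.0247 = 28.06 s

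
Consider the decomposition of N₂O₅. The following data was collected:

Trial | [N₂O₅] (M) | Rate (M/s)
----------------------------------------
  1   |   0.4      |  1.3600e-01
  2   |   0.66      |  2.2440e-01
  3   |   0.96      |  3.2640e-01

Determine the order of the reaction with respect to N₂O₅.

first order (1)

Step 1: Compare trials to find order n where rate₂/rate₁ = ([N₂O₅]₂/[N₂O₅]₁)^n
Step 2: rate₂/rate₁ = 2.2440e-01/1.3600e-01 = 1.65
Step 3: [N₂O₅]₂/[N₂O₅]₁ = 0.66/0.4 = 1.65
Step 4: n = ln(1.65)/ln(1.65) = 1.00 ≈ 1
Step 5: The reaction is first order in N₂O₅.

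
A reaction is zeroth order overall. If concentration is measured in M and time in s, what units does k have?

M·s⁻¹

Step 1: For overall order n, rate = k × (concentration)^n.
Step 2: Rate has units M·s⁻¹; concentration term has units M^0.
Step 3: k = rate / (concentration)^n, so units of k = M^(1-0)·s⁻¹ = M·s⁻¹.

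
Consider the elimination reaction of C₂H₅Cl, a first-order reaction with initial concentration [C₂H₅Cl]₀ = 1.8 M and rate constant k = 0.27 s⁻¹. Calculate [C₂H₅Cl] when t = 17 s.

0.01828 M

Step 1: For a first-order reaction: [C₂H₅Cl] = [C₂H₅Cl]₀ × e^(-kt)
Step 2: [C₂H₅Cl] = 1.8 × e^(-0.27 × 17)
Step 3: [C₂H₅Cl] = 1.8 × e^(-4.59)
Step 4: [C₂H₅Cl] = 1.8 × 0.0101529 = 0.01828 M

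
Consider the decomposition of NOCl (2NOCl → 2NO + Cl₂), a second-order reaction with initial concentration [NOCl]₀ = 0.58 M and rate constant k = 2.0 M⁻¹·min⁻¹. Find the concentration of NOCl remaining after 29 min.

0.01674 M

Step 1: For a second-order reaction: 1/[NOCl] = 1/[NOCl]₀ + kt
Step 2: 1/[NOCl] = 1/0.58 + 2.0 × 29
Step 3: 1/[NOCl] = 1.724 + 58 = 59.72
Step 4: [NOCl] = 1/59.72 = 0.01674 M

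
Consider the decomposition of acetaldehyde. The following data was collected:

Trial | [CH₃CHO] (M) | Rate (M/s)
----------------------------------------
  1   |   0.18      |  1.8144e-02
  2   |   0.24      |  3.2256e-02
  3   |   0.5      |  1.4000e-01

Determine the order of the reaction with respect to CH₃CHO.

second order (2)

Step 1: Compare trials to find order n where rate₂/rate₁ = ([CH₃CHO]₂/[CH₃CHO]₁)^n
Step 2: rate₂/rate₁ = 3.2256e-02/1.8144e-02 = 1.778
Step 3: [CH₃CHO]₂/[CH₃CHO]₁ = 0.24/0.18 = 1.333
Step 4: n = ln(1.778)/ln(1.333) = 2.00 ≈ 2
Step 5: The reaction is second order in CH₃CHO.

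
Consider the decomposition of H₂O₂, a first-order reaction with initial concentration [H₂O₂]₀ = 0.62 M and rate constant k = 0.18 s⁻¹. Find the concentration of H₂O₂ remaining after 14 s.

0.04988 M

Step 1: For a first-order reaction: [H₂O₂] = [H₂O₂]₀ × e^(-kt)
Step 2: [H₂O₂] = 0.62 × e^(-0.18 × 14)
Step 3: [H₂O₂] = 0.62 × e^(-2.52)
Step 4: [H₂O₂] = 0.62 × 0.0804596 = 0.04988 M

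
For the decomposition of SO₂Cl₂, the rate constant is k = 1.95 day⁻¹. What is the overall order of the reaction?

first order (1)

Step 1: The units of k for an nth-order reaction are (concentration)^(1-n)·(time)⁻¹.
Step 2: Here k has units day⁻¹, so the concentration exponent is 0.
Step 3: 1 - n = 0 ⇒ n = 1. The reaction is first order.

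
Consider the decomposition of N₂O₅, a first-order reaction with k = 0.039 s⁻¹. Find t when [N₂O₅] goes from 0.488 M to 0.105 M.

39.39 s

Step 1: For first-order: t = ln([N₂O₅]₀/[N₂O₅])/k
Step 2: t = ln(0.488/0.105)/0.039
Step 3: t = ln(4.648)/0.039
Step 4: t = 1.536/0.039 = 39.39 s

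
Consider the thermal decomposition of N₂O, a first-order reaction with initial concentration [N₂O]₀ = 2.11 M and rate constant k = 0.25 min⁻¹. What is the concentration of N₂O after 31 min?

0.0009089 M

Step 1: For a first-order reaction: [N₂O] = [N₂O]₀ × e^(-kt)
Step 2: [N₂O] = 2.11 × e^(-0.25 × 31)
Step 3: [N₂O] = 2.11 × e^(-7.75)
Step 4: [N₂O] = 2.11 × 0.000430743 = 0.0009089 M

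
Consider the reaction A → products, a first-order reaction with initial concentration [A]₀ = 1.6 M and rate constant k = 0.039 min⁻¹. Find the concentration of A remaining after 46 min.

0.2661 M

Step 1: For a first-order reaction: [A] = [A]₀ × e^(-kt)
Step 2: [A] = 1.6 × e^(-0.039 × 46)
Step 3: [A] = 1.6 × e^(-1.794)
Step 4: [A] = 1.6 × 0.166294 = 0.2661 M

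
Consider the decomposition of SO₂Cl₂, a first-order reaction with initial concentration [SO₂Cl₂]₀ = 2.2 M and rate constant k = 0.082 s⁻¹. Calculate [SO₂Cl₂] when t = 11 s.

0.8927 M

Step 1: For a first-order reaction: [SO₂Cl₂] = [SO₂Cl₂]₀ × e^(-kt)
Step 2: [SO₂Cl₂] = 2.2 × e^(-0.082 × 11)
Step 3: [SO₂Cl₂] = 2.2 × e^(-0.902)
Step 4: [SO₂Cl₂] = 2.2 × 0.405757 = 0.8927 M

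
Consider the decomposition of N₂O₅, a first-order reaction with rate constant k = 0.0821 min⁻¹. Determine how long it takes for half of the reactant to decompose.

8.443 min

Step 1: For a first-order reaction, t₁/₂ = ln(2)/k
Step 2: t₁/₂ = ln(2)/0.0821
Step 3: t₁/₂ = 0.6931/0.0821 = 8.443 min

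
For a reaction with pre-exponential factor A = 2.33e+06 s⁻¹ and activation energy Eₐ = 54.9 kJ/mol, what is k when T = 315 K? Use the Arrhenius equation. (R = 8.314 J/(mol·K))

1.83e-03 s⁻¹

Step 1: Use the Arrhenius equation: k = A × exp(-Eₐ/RT)
Step 2: Convert Eₐ to J/mol: 54.9 kJ/mol = 54900 J/mol
Step 3: Calculate the exponent: -Eₐ/(RT) = -54900/(8.314 × 315) = -20.96292
Step 4: k = 2.33e+06 × exp(-20.96292)
Step 5: k = 2.33e+06 × 7.86900e-10 = 1.8335e-03 s⁻¹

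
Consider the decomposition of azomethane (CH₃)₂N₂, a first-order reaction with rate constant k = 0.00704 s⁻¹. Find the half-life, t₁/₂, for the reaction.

98.46 s

Step 1: For a first-order reaction, t₁/₂ = ln(2)/k
Step 2: t₁/₂ = ln(2)/0.00704
Step 3: t₁/₂ = 0.6931/0.00704 = 98.46 s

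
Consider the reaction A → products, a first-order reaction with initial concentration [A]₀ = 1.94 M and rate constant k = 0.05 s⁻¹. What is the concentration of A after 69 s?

0.06159 M

Step 1: For a first-order reaction: [A] = [A]₀ × e^(-kt)
Step 2: [A] = 1.94 × e^(-0.05 × 69)
Step 3: [A] = 1.94 × e^(-3.45)
Step 4: [A] = 1.94 × 0.0317456 = 0.06159 M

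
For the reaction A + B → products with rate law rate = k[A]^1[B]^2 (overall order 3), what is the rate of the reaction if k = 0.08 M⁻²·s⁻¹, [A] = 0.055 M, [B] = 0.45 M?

0.000891 M/s

Step 1: The rate law is rate = k[A]^1[B]^2, overall order = 1+2 = 3
Step 2: Substitute values: rate = 0.08 × (0.055)^1 × (0.45)^2
Step 3: rate = 0.08 × 0.055 × 0.2025 = 0.000891 M/s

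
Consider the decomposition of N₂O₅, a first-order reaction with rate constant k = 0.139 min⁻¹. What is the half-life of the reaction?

4.987 min

Step 1: For a first-order reaction, t₁/₂ = ln(2)/k
Step 2: t₁/₂ = ln(2)/0.139
Step 3: t₁/₂ = 0.6931/0.139 = 4.987 min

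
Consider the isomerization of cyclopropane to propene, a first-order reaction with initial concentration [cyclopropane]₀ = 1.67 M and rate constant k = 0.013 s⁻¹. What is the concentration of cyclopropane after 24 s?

1.222 M

Step 1: For a first-order reaction: [cyclopropane] = [cyclopropane]₀ × e^(-kt)
Step 2: [cyclopropane] = 1.67 × e^(-0.013 × 24)
Step 3: [cyclopropane] = 1.67 × e^(-0.312)
Step 4: [cyclopropane] = 1.67 × 0.731982 = 1.222 M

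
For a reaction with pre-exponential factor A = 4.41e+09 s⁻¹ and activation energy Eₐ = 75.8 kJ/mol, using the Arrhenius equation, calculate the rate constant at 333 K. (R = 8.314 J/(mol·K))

5.67e-03 s⁻¹

Step 1: Use the Arrhenius equation: k = A × exp(-Eₐ/RT)
Step 2: Convert Eₐ to J/mol: 75.8 kJ/mol = 75800 J/mol
Step 3: Calculate the exponent: -Eₐ/(RT) = -75800/(8.314 × 333) = -27.37883
Step 4: k = 4.41e+09 × exp(-27.37883)
Step 5: k = 4.41e+09 × 1.28684e-12 = 5.6750e-03 s⁻¹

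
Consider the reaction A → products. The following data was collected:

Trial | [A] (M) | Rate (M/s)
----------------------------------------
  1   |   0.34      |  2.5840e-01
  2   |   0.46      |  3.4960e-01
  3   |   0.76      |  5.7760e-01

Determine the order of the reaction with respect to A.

first order (1)

Step 1: Compare trials to find order n where rate₂/rate₁ = ([A]₂/[A]₁)^n
Step 2: rate₂/rate₁ = 3.4960e-01/2.5840e-01 = 1.353
Step 3: [A]₂/[A]₁ = 0.46/0.34 = 1.353
Step 4: n = ln(1.353)/ln(1.353) = 1.00 ≈ 1
Step 5: The reaction is first order in A.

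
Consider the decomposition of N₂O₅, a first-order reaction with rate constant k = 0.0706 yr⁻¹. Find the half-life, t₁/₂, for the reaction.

9.818 yr

Step 1: For a first-order reaction, t₁/₂ = ln(2)/k
Step 2: t₁/₂ = ln(2)/0.0706
Step 3: t₁/₂ = 0.6931/0.0706 = 9.818 yr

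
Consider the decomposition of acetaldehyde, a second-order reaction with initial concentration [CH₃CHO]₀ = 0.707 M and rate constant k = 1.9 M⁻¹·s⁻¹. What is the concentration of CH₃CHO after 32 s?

0.01607 M

Step 1: For a second-order reaction: 1/[CH₃CHO] = 1/[CH₃CHO]₀ + kt
Step 2: 1/[CH₃CHO] = 1/0.707 + 1.9 × 32
Step 3: 1/[CH₃CHO] = 1.414 + 60.8 = 62.21
Step 4: [CH₃CHO] = 1/62.21 = 0.01607 M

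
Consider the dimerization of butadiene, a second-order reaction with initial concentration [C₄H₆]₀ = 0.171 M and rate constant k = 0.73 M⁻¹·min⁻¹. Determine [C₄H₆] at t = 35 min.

0.03185 M

Step 1: For a second-order reaction: 1/[C₄H₆] = 1/[C₄H₆]₀ + kt
Step 2: 1/[C₄H₆] = 1/0.171 + 0.73 × 35
Step 3: 1/[C₄H₆] = 5.848 + 25.55 = 31.4
Step 4: [C₄H₆] = 1/31.4 = 0.03185 M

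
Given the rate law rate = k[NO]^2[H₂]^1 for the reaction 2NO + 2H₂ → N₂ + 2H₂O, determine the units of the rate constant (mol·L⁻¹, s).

(mol·L⁻¹)⁻²·s⁻¹

Step 1: Overall order = 2 + 1 = 3.
Step 2: rate has units mol·L⁻¹·s⁻¹; [NO]^2[H₂]^1 has units (mol·L⁻¹)^3.
Step 3: k = rate/([NO]^2[H₂]^1), so units of k = (mol·L⁻¹)^(1-3)·s⁻¹ = (mol·L⁻¹)⁻²·s⁻¹.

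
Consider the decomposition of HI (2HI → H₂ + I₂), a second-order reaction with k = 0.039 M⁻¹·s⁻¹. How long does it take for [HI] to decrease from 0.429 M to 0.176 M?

85.92 s

Step 1: For second-order: t = (1/[HI] - 1/[HI]₀)/k
Step 2: t = (1/0.176 - 1/0.429)/0.039
Step 3: t = (5.682 - 2.331)/0.039
Step 4: t = 3.351/0.039 = 85.92 s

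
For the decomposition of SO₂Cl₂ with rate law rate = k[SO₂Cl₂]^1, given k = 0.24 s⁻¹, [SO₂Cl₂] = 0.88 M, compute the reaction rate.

0.2112 M/s

Step 1: Identify the rate law: rate = k[SO₂Cl₂]^1
Step 2: Substitute values: rate = 0.24 × (0.88)^1
Step 3: Calculate: rate = 0.24 × 0.88 = 0.2112 M/s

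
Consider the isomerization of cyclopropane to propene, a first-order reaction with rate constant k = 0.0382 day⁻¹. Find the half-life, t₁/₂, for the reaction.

18.15 day

Step 1: For a first-order reaction, t₁/₂ = ln(2)/k
Step 2: t₁/₂ = ln(2)/0.0382
Step 3: t₁/₂ = 0.6931/0.0382 = 18.15 day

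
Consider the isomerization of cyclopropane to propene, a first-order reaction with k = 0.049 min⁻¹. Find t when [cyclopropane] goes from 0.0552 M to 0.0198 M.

20.92 min

Step 1: For first-order: t = ln([cyclopropane]₀/[cyclopropane])/k
Step 2: t = ln(0.0552/0.0198)/0.049
Step 3: t = ln(2.788)/0.049
Step 4: t = 1.025/0.049 = 20.92 min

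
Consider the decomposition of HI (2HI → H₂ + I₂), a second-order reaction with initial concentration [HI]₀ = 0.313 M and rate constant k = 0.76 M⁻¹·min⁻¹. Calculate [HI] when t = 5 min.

0.143 M

Step 1: For a second-order reaction: 1/[HI] = 1/[HI]₀ + kt
Step 2: 1/[HI] = 1/0.313 + 0.76 × 5
Step 3: 1/[HI] = 3.195 + 3.8 = 6.995
Step 4: [HI] = 1/6.995 = 0.143 M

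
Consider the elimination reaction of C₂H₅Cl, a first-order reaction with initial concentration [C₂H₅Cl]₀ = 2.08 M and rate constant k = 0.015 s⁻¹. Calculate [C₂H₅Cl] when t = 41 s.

1.125 M

Step 1: For a first-order reaction: [C₂H₅Cl] = [C₂H₅Cl]₀ × e^(-kt)
Step 2: [C₂H₅Cl] = 2.08 × e^(-0.015 × 41)
Step 3: [C₂H₅Cl] = 2.08 × e^(-0.615)
Step 4: [C₂H₅Cl] = 2.08 × 0.540641 = 1.125 M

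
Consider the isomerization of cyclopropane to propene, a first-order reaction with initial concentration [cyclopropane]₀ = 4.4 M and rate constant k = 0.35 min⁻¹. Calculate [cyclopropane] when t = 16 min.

0.01627 M

Step 1: For a first-order reaction: [cyclopropane] = [cyclopropane]₀ × e^(-kt)
Step 2: [cyclopropane] = 4.4 × e^(-0.35 × 16)
Step 3: [cyclopropane] = 4.4 × e^(-5.6)
Step 4: [cyclopropane] = 4.4 × 0.00369786 = 0.01627 M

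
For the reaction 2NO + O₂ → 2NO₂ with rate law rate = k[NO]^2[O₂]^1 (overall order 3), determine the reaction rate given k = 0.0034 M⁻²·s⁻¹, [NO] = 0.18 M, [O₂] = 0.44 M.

4.847e-05 M/s

Step 1: The rate law is rate = k[NO]^2[O₂]^1, overall order = 2+1 = 3
Step 2: Substitute values: rate = 0.0034 × (0.18)^2 × (0.44)^1
Step 3: rate = 0.0034 × 0.0324 × 0.44 = 4.84704e-05 M/s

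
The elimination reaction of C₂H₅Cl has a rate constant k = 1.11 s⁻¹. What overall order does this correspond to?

first order (1)

Step 1: The units of k for an nth-order reaction are (concentration)^(1-n)·(time)⁻¹.
Step 2: Here k has units s⁻¹, so the concentration exponent is 0.
Step 3: 1 - n = 0 ⇒ n = 1. The reaction is first order.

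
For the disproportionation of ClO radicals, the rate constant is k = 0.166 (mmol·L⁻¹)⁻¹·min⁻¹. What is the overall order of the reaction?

second order (2)

Step 1: The units of k for an nth-order reaction are (concentration)^(1-n)·(time)⁻¹.
Step 2: Here k has units (mmol·L⁻¹)⁻¹·min⁻¹, so the concentration exponent is -1.
Step 3: 1 - n = -1 ⇒ n = 2. The reaction is second order.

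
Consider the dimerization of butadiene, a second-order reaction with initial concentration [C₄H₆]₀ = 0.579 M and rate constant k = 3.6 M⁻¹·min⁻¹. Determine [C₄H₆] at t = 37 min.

0.007411 M

Step 1: For a second-order reaction: 1/[C₄H₆] = 1/[C₄H₆]₀ + kt
Step 2: 1/[C₄H₆] = 1/0.579 + 3.6 × 37
Step 3: 1/[C₄H₆] = 1.727 + 133.2 = 134.9
Step 4: [C₄H₆] = 1/134.9 = 0.007411 M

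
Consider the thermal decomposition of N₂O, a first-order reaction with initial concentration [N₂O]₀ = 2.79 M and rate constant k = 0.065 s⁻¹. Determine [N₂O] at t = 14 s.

1.123 M

Step 1: For a first-order reaction: [N₂O] = [N₂O]₀ × e^(-kt)
Step 2: [N₂O] = 2.79 × e^(-0.065 × 14)
Step 3: [N₂O] = 2.79 × e^(-0.91)
Step 4: [N₂O] = 2.79 × 0.402524 = 1.123 M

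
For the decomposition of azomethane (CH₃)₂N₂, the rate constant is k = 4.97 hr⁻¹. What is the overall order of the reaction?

first order (1)

Step 1: The units of k for an nth-order reaction are (concentration)^(1-n)·(time)⁻¹.
Step 2: Here k has units hr⁻¹, so the concentration exponent is 0.
Step 3: 1 - n = 0 ⇒ n = 1. The reaction is first order.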